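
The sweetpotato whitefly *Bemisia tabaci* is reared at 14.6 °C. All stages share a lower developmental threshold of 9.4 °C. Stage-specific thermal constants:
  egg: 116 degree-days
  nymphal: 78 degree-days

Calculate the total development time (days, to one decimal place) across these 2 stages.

37.3 days

Daily accumulation at 14.6 °C = 14.6 − 9.4 = 5.2 DD/day.
Total K = 116 + 78 = 194 DD.
Total duration = 194 / 5.2 = 37.308 ≈ 37.3 days.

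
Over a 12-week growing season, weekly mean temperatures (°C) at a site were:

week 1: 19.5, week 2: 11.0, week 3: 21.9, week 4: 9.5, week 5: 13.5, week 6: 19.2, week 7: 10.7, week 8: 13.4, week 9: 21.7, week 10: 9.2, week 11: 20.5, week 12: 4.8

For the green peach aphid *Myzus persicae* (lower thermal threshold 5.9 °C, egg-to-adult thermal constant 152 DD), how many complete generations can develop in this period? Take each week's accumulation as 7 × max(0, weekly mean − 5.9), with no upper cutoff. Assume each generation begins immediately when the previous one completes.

Weekly DD (7 × max(0, T̄ − 5.9)): 95.2, 35.7, 112.0, 25.2, 53.2, 93.1, 33.6, 52.5, 110.6, 23.1, 102.2, 0.0.
Season total = 736.4 DD.
Complete generations = ⌊736.4 / 152⌋ = 4.

4 generations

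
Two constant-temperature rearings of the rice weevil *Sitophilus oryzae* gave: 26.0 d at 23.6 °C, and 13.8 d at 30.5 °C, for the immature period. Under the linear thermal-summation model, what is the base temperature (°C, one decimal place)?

15.8 °C

Equal thermal constants: D₁(T₁ − T_b) = D₂(T₂ − T_b).
26.0·(23.6 − T_b) = 13.8·(30.5 − T_b)
T_b = (26.0·23.6 − 13.8·30.5) / (26.0 − 13.8) = 192.70 / 12.2 = 15.795 °C ≈ 15.8 °C.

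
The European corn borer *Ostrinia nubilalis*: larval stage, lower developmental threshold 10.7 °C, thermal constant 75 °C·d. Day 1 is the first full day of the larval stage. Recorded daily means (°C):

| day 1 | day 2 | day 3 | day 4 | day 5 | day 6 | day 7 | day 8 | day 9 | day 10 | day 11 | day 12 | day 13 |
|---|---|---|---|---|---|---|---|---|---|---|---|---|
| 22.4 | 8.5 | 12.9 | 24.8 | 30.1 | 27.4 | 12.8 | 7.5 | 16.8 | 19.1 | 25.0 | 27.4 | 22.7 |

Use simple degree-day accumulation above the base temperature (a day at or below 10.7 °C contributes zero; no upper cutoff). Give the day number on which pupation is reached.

day 10

Daily DD above 10.7 °C: 11.7, 0.0, 2.2, 14.1, 19.4, 16.7, 2.1, 0.0, 6.1, 8.4, 14.3, 16.7, 12.0.
Cumulative: 11.7, 11.7, 13.9, 28.0, 47.4, 64.1, 66.2, 66.2, 72.3, 80.7, 95.0, 111.7, 123.7.
The total first reaches 75 DD on day 10.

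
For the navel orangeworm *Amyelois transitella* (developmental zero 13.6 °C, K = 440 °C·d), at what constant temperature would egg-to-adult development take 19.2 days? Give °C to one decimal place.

36.5 °C

Required daily accumulation = 440 / 19.2 = 22.917 DD/day.
T = T_base + 22.917 = 13.6 + 22.917 = 36.517 ≈ 36.5 °C.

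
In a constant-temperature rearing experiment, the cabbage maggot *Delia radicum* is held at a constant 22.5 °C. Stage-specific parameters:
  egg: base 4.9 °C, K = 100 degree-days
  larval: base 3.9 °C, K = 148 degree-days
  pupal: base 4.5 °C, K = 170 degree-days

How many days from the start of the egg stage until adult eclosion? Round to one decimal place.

23.1 days

egg: 100 / (22.5 − 4.9) = 100 / 17.6 = 5.682 d.
larval: 148 / (22.5 − 3.9) = 148 / 18.6 = 7.957 d.
pupal: 170 / (22.5 − 4.5) = 170 / 18.0 = 9.444 d.
Sum = 23.083 ≈ 23.1 days.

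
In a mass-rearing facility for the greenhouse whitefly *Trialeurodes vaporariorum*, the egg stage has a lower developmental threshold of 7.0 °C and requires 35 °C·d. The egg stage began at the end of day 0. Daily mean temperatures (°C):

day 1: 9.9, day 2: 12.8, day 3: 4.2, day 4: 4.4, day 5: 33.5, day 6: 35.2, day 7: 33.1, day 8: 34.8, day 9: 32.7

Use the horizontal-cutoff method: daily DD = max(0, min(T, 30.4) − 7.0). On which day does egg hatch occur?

Daily DD above 7.0 °C (capped at 23.4): 2.9, 5.8, 0.0, 0.0, 23.4, 23.4, 23.4, 23.4, 23.4.
Cumulative: 2.9, 8.7, 8.7, 8.7, 32.1, 55.5, 78.9, 102.3, 125.7.
The total first reaches 35 DD on day 6.

day 6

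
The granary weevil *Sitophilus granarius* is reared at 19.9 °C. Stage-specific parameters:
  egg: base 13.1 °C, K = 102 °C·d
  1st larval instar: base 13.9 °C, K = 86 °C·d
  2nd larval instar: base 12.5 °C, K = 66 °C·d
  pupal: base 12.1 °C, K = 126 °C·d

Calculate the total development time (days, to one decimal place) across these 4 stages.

egg: 102 / (19.9 − 13.1) = 102 / 6.8 = 15.000 d.
1st larval instar: 86 / (19.9 − 13.9) = 86 / 6.0 = 14.333 d.
2nd larval instar: 66 / (19.9 − 12.5) = 66 / 7.4 = 8.919 d.
pupal: 126 / (19.9 − 12.1) = 126 / 7.8 = 16.154 d.
Sum = 54.406 ≈ 54.4 days.

54.4 days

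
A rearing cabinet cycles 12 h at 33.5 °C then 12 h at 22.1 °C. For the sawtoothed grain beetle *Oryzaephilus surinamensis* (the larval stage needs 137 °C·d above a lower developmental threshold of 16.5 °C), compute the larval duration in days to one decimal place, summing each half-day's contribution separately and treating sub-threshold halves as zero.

12.1 days

Day half: max(0, 33.5 − 16.5) × 0.5 = 17.0 × 0.5 = 8.50 DD.
Night half: max(0, 22.1 − 16.5) × 0.5 = 5.6 × 0.5 = 2.80 DD.
Per 24 h: 11.30 DD/day.
Duration = 137 / 11.30 = 12.124 ≈ 12.1 days.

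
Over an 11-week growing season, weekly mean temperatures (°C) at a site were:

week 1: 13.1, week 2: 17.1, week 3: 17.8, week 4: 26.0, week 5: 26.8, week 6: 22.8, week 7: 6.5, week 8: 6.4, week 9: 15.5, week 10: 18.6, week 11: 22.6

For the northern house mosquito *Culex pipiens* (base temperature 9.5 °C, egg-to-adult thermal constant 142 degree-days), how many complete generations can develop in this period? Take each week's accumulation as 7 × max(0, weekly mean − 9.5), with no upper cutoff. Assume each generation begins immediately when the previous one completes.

Weekly DD (7 × max(0, T̄ − 9.5)): 25.2, 53.2, 58.1, 115.5, 121.1, 93.1, 0.0, 0.0, 42.0, 63.7, 91.7.
Season total = 663.6 DD.
Complete generations = ⌊663.6 / 142⌋ = 4.

4 generations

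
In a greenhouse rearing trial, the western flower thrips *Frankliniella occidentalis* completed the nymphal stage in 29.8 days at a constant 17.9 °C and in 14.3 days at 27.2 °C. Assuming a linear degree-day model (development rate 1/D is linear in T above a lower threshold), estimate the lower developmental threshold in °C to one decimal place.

9.3 °C

Linear rate model ⇒ the product D·(T − T_b) is constant across temperatures.
29.8·(17.9 − T_b) = 14.3·(27.2 − T_b)
T_b = (29.8·17.9 − 14.3·27.2) / (29.8 − 14.3) = 144.46 / 15.5 = 9.320 °C ≈ 9.3 °C.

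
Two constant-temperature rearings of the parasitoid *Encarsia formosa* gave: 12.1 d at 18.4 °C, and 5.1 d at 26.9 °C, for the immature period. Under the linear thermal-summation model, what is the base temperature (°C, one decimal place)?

12.2 °C

Equal thermal constants: D₁(T₁ − T_b) = D₂(T₂ − T_b).
12.1·(18.4 − T_b) = 5.1·(26.9 − T_b)
T_b = (12.1·18.4 − 5.1·26.9) / (12.1 − 5.1) = 85.45 / 7.0 = 12.207 °C ≈ 12.2 °C.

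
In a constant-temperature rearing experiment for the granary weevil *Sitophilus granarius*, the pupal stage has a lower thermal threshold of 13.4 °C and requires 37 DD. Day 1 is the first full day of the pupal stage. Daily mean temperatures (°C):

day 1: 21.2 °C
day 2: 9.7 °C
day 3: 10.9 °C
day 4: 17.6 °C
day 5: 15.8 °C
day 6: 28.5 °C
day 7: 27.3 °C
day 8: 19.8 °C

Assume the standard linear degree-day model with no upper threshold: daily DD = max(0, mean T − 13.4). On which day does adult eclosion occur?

day 7

Daily DD above 13.4 °C: 7.8, 0.0, 0.0, 4.2, 2.4, 15.1, 13.9, 6.4.
Cumulative: 7.8, 7.8, 7.8, 12.0, 14.4, 29.5, 43.4, 49.8.
The total first reaches 37 DD on day 7.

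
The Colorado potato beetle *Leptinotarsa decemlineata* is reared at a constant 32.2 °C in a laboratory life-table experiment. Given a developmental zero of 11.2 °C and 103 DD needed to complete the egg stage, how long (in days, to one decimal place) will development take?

4.9 days

Daily accumulation = 32.2 − 11.2 = 21.0 DD/day.
Duration = 103 / 21.0 = 4.905 ≈ 4.9 days.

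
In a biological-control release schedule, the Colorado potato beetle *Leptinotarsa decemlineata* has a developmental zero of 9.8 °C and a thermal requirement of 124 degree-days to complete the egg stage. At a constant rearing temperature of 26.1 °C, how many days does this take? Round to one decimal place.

7.6 days

Daily accumulation = 26.1 − 9.8 = 16.3 DD/day.
Duration = 124 / 16.3 = 7.607 ≈ 7.6 days.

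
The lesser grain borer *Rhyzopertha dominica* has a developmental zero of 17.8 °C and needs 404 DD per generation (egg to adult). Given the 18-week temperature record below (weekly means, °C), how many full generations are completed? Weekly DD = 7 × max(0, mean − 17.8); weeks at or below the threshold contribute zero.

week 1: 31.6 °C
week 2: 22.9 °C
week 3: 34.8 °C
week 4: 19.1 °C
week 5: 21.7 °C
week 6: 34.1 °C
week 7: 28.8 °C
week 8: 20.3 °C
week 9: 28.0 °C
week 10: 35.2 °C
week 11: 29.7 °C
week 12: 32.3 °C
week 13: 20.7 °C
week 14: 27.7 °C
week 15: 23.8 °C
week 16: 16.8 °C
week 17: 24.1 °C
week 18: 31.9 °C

Weekly DD (7 × max(0, T̄ − 17.8)): 96.6, 35.7, 119.0, 9.1, 27.3, 114.1, 77.0, 17.5, 71.4, 121.8, 83.3, 101.5, 20.3, 69.3, 42.0, 0.0, 44.1, 98.7.
Season total = 1148.7 DD.
Complete generations = ⌊1148.7 / 404⌋ = 2.

2 generations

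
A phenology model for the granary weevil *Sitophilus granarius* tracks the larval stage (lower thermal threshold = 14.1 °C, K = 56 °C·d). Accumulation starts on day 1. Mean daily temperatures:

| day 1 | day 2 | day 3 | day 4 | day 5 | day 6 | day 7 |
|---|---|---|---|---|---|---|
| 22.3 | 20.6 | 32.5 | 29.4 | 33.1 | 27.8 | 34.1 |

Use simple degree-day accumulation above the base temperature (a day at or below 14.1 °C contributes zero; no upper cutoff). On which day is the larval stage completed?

Daily DD above 14.1 °C: 8.2, 6.5, 18.4, 15.3, 19.0, 13.7, 20.0.
Cumulative: 8.2, 14.7, 33.1, 48.4, 67.4, 81.1, 101.1.
The total first reaches 56 DD on day 5.

day 5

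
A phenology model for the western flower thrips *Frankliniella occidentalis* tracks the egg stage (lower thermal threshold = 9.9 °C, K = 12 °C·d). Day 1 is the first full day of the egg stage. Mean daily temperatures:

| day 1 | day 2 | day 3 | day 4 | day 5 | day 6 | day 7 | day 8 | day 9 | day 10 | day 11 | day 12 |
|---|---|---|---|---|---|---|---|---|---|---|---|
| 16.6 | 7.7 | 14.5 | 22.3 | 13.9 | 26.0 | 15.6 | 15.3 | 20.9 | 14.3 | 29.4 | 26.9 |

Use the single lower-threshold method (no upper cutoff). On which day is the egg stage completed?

day 4

Daily DD above 9.9 °C: 6.7, 0.0, 4.6, 12.4, 4.0, 16.1, 5.7, 5.4, 11.0, 4.4, 19.5, 17.0.
Cumulative: 6.7, 6.7, 11.3, 23.7, 27.7, 43.8, 49.5, 54.9, 65.9, 70.3, 89.8, 106.8.
The total first reaches 12 DD on day 4.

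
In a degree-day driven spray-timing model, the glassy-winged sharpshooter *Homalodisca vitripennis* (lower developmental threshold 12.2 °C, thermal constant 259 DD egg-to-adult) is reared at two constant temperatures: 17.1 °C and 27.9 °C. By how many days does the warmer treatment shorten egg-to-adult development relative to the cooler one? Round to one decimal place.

36.4 days

At 17.1 °C: 259 / (17.1 − 12.2) = 259 / 4.9 = 52.857 d.
At 27.9 °C: 259 / (27.9 − 12.2) = 259 / 15.7 = 16.497 d.
Difference = |52.857 − 16.497| = 36.360 ≈ 36.4 days.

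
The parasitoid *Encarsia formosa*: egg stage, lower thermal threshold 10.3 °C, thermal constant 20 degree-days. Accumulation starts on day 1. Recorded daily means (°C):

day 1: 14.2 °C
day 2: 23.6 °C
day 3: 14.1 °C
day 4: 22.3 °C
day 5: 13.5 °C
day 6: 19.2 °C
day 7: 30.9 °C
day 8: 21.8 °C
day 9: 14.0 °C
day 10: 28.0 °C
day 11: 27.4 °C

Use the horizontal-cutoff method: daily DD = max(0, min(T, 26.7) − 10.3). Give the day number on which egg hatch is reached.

Daily DD above 10.3 °C (capped at 16.4): 3.9, 13.3, 3.8, 12.0, 3.2, 8.9, 16.4, 11.5, 3.7, 16.4, 16.4.
Cumulative: 3.9, 17.2, 21.0, 33.0, 36.2, 45.1, 61.5, 73.0, 76.7, 93.1, 109.5.
The total first reaches 20 DD on day 3.

day 3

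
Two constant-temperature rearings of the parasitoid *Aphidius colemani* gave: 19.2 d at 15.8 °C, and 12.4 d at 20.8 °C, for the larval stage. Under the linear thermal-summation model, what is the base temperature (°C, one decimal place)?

Equal thermal constants: D₁(T₁ − T_b) = D₂(T₂ − T_b).
19.2·(15.8 − T_b) = 12.4·(20.8 − T_b)
T_b = (19.2·15.8 − 12.4·20.8) / (19.2 − 12.4) = 45.44 / 6.8 = 6.682 °C ≈ 6.7 °C.

6.7 °C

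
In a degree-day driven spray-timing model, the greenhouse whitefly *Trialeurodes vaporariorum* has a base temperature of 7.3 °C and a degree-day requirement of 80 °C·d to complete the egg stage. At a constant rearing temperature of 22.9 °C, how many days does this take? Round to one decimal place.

Daily accumulation = 22.9 − 7.3 = 15.6 DD/day.
Duration = 80 / 15.6 = 5.128 ≈ 5.1 days.

5.1 days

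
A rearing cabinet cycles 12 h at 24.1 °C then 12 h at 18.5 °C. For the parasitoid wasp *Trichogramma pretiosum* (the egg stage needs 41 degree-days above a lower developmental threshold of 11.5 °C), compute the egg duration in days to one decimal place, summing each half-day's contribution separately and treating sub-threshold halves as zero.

4.2 days

Day half: max(0, 24.1 − 11.5) × 0.5 = 12.6 × 0.5 = 6.30 DD.
Night half: max(0, 18.5 − 11.5) × 0.5 = 7.0 × 0.5 = 3.50 DD.
Per 24 h: 9.80 DD/day.
Duration = 41 / 9.80 = 4.184 ≈ 4.2 days.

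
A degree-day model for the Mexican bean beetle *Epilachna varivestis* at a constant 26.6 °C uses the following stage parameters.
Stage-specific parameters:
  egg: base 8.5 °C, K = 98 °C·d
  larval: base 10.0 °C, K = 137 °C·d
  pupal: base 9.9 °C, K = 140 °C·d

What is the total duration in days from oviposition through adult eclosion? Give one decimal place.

22.1 days

egg: 98 / (26.6 − 8.5) = 98 / 18.1 = 5.414 d.
larval: 137 / (26.6 − 10.0) = 137 / 16.6 = 8.253 d.
pupal: 140 / (26.6 − 9.9) = 140 / 16.7 = 8.383 d.
Sum = 22.051 ≈ 22.1 days.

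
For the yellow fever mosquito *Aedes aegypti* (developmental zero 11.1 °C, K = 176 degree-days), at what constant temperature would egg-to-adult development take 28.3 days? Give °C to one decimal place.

Required daily accumulation = 176 / 28.3 = 6.219 DD/day.
T = T_base + 6.219 = 11.1 + 6.219 = 17.319 ≈ 17.3 °C.

17.3 °C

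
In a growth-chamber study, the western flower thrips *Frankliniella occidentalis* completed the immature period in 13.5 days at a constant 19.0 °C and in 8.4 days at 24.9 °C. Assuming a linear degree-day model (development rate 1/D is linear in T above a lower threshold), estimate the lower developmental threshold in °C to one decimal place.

Linear rate model ⇒ the product D·(T − T_b) is constant across temperatures.
13.5·(19.0 − T_b) = 8.4·(24.9 − T_b)
T_b = (13.5·19.0 − 8.4·24.9) / (13.5 − 8.4) = 47.34 / 5.1 = 9.282 °C ≈ 9.3 °C.

9.3 °C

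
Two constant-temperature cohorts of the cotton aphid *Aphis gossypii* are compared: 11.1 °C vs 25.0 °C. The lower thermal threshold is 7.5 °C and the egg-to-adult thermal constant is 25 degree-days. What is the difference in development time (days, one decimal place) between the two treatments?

5.5 days

At 11.1 °C: 25 / (11.1 − 7.5) = 25 / 3.6 = 6.944 d.
At 25.0 °C: 25 / (25.0 − 7.5) = 25 / 17.5 = 1.429 d.
Difference = |6.944 − 1.429| = 5.516 ≈ 5.5 days.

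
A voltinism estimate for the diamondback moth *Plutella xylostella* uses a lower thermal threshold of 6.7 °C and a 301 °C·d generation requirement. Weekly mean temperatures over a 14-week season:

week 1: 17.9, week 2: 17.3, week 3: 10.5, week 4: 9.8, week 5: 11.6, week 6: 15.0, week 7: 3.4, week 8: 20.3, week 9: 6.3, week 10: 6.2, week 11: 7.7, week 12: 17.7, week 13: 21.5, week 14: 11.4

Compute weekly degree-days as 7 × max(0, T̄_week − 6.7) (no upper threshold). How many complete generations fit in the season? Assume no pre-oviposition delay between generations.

2 generations

Weekly DD (7 × max(0, T̄ − 6.7)): 78.4, 74.2, 26.6, 21.7, 34.3, 58.1, 0.0, 95.2, 0.0, 0.0, 7.0, 77.0, 103.6, 32.9.
Season total = 609.0 DD.
Complete generations = ⌊609.0 / 301⌋ = 2.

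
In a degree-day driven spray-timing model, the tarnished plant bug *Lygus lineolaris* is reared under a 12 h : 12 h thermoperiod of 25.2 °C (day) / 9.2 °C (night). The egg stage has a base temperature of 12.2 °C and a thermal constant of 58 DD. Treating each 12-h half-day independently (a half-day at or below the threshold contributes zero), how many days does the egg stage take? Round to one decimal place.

Day half: max(0, 25.2 − 12.2) × 0.5 = 13.0 × 0.5 = 6.50 DD.
Night half: max(0, 9.2 − 12.2) × 0.5 = 0.0 × 0.5 = 0.00 DD.
Per 24 h: 6.50 DD/day.
Duration = 58 / 6.50 = 8.923 ≈ 8.9 days.

8.9 days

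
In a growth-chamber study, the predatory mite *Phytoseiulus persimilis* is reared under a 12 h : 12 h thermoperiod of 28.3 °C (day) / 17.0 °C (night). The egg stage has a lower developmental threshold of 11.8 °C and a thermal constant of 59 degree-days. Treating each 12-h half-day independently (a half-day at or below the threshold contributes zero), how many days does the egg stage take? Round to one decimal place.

Day half: max(0, 28.3 − 11.8) × 0.5 = 16.5 × 0.5 = 8.25 DD.
Night half: max(0, 17.0 − 11.8) × 0.5 = 5.2 × 0.5 = 2.60 DD.
Per 24 h: 10.85 DD/day.
Duration = 59 / 10.85 = 5.438 ≈ 5.4 days.

5.4 days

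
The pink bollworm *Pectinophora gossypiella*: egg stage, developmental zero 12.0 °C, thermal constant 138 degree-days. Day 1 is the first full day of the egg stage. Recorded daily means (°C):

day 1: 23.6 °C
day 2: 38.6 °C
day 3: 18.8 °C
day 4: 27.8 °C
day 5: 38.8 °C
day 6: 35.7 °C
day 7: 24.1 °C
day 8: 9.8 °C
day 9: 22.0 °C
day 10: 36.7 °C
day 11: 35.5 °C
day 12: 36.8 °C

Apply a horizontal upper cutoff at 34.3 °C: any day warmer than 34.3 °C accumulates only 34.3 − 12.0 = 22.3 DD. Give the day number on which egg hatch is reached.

Daily DD above 12.0 °C (capped at 22.3): 11.6, 22.3, 6.8, 15.8, 22.3, 22.3, 12.1, 0.0, 10.0, 22.3, 22.3, 22.3.
Cumulative: 11.6, 33.9, 40.7, 56.5, 78.8, 101.1, 113.2, 113.2, 123.2, 145.5, 167.8, 190.1.
The total first reaches 138 DD on day 10.

day 10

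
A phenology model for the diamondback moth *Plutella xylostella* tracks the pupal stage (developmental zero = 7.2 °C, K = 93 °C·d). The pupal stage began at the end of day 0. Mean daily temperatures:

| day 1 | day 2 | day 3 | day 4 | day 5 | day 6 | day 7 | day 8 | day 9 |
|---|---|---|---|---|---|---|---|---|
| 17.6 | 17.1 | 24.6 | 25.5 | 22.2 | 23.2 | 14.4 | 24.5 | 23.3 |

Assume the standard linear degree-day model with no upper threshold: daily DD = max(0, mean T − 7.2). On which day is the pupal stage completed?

day 7

Daily DD above 7.2 °C: 10.4, 9.9, 17.4, 18.3, 15.0, 16.0, 7.2, 17.3, 16.1.
Cumulative: 10.4, 20.3, 37.7, 56.0, 71.0, 87.0, 94.2, 111.5, 127.6.
The total first reaches 93 DD on day 7.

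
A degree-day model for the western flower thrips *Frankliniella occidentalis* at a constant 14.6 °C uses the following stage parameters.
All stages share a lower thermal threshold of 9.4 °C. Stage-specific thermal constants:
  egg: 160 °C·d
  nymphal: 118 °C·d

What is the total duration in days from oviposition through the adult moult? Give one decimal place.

53.5 days

Daily accumulation at 14.6 °C = 14.6 − 9.4 = 5.2 DD/day.
Total K = 160 + 118 = 278 DD.
Total duration = 278 / 5.2 = 53.462 ≈ 53.5 days.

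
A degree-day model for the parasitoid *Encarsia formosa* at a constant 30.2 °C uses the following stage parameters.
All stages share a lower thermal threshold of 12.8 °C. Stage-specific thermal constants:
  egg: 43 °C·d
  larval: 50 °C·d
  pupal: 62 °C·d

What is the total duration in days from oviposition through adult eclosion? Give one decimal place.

Daily accumulation at 30.2 °C = 30.2 − 12.8 = 17.4 DD/day.
Total K = 43 + 50 + 62 = 155 DD.
Total duration = 155 / 17.4 = 8.908 ≈ 8.9 days.

8.9 days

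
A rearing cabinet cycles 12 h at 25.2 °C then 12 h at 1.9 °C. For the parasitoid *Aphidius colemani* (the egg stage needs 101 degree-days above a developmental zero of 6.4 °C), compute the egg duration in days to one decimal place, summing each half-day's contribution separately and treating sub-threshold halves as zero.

Day half: max(0, 25.2 − 6.4) × 0.5 = 18.8 × 0.5 = 9.40 DD.
Night half: max(0, 1.9 − 6.4) × 0.5 = 0.0 × 0.5 = 0.00 DD.
Per 24 h: 9.40 DD/day.
Duration = 101 / 9.40 = 10.745 ≈ 10.7 days.

10.7 days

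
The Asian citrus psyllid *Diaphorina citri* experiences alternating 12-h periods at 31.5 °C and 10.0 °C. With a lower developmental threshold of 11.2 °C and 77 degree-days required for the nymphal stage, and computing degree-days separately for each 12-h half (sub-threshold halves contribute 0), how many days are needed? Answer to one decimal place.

Day half: max(0, 31.5 − 11.2) × 0.5 = 20.3 × 0.5 = 10.15 DD.
Night half: max(0, 10.0 − 11.2) × 0.5 = 0.0 × 0.5 = 0.00 DD.
Per 24 h: 10.15 DD/day.
Duration = 77 / 10.15 = 7.586 ≈ 7.6 days.

7.6 days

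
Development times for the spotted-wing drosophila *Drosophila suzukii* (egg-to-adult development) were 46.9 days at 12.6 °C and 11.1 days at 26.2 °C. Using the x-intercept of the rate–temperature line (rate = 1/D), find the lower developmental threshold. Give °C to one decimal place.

Linear rate model ⇒ the product D·(T − T_b) is constant across temperatures.
46.9·(12.6 − T_b) = 11.1·(26.2 − T_b)
T_b = (46.9·12.6 − 11.1·26.2) / (46.9 − 11.1) = 300.12 / 35.8 = 8.383 °C ≈ 8.4 °C.

8.4 °C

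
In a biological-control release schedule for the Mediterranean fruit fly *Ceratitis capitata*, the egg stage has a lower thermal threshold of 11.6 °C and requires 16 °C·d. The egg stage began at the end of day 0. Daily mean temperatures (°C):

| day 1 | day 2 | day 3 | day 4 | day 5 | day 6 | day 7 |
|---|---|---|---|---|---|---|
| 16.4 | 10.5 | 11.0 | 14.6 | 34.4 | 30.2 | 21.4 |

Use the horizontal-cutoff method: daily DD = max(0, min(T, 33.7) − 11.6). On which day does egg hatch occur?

day 5

Daily DD above 11.6 °C (capped at 22.1): 4.8, 0.0, 0.0, 3.0, 22.1, 18.6, 9.8.
Cumulative: 4.8, 4.8, 4.8, 7.8, 29.9, 48.5, 58.3.
The total first reaches 16 DD on day 5.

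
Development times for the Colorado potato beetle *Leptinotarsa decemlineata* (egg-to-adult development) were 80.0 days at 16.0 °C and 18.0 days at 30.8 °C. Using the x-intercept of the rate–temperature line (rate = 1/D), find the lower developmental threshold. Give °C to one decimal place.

Equal thermal constants: D₁(T₁ − T_b) = D₂(T₂ − T_b).
80.0·(16.0 − T_b) = 18.0·(30.8 − T_b)
T_b = (80.0·16.0 − 18.0·30.8) / (80.0 − 18.0) = 725.60 / 62.0 = 11.703 °C ≈ 11.7 °C.

11.7 °C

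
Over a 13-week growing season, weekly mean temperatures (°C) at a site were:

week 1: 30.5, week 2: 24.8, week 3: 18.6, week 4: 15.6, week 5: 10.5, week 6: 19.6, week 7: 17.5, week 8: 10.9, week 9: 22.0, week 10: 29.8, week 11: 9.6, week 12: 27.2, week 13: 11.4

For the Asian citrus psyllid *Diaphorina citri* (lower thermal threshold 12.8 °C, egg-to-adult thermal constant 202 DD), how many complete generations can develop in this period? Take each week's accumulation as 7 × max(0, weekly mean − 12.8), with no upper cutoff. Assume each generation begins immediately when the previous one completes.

Weekly DD (7 × max(0, T̄ − 12.8)): 123.9, 84.0, 40.6, 19.6, 0.0, 47.6, 32.9, 0.0, 64.4, 119.0, 0.0, 100.8, 0.0.
Season total = 632.8 DD.
Complete generations = ⌊632.8 / 202⌋ = 3.

3 generations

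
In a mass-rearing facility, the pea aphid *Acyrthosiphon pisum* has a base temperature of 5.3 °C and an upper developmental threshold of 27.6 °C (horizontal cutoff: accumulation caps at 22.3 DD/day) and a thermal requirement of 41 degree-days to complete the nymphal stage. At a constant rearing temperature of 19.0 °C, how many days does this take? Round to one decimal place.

Daily accumulation = 19.0 − 5.3 = 13.7 DD/day.
Duration = 41 / 13.7 = 2.993 ≈ 3.0 days.

3.0 days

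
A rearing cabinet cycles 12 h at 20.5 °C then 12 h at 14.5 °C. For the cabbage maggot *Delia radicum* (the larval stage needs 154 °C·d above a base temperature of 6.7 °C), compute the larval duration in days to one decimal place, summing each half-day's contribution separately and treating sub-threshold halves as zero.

14.3 days

Day half: max(0, 20.5 − 6.7) × 0.5 = 13.8 × 0.5 = 6.90 DD.
Night half: max(0, 14.5 − 6.7) × 0.5 = 7.8 × 0.5 = 3.90 DD.
Per 24 h: 10.80 DD/day.
Duration = 154 / 10.80 = 14.259 ≈ 14.3 days.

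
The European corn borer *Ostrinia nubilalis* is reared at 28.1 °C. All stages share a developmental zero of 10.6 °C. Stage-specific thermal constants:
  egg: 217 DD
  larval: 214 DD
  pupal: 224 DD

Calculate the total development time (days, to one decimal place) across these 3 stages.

37.4 days

Daily accumulation at 28.1 °C = 28.1 − 10.6 = 17.5 DD/day.
Total K = 217 + 214 + 224 = 655 DD.
Total duration = 655 / 17.5 = 37.429 ≈ 37.4 days.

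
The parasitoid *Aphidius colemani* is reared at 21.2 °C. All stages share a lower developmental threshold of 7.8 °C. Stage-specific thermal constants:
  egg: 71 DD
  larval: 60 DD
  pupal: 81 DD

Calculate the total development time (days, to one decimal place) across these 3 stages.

Daily accumulation at 21.2 °C = 21.2 − 7.8 = 13.4 DD/day.
Total K = 71 + 60 + 81 = 212 DD.
Total duration = 212 / 13.4 = 15.821 ≈ 15.8 days.

15.8 days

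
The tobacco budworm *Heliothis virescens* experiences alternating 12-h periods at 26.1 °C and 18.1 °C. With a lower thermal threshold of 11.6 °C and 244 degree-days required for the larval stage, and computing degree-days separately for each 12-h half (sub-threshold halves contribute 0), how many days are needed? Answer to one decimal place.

Day half: max(0, 26.1 − 11.6) × 0.5 = 14.5 × 0.5 = 7.25 DD.
Night half: max(0, 18.1 − 11.6) × 0.5 = 6.5 × 0.5 = 3.25 DD.
Per 24 h: 10.50 DD/day.
Duration = 244 / 10.50 = 23.238 ≈ 23.2 days.

23.2 days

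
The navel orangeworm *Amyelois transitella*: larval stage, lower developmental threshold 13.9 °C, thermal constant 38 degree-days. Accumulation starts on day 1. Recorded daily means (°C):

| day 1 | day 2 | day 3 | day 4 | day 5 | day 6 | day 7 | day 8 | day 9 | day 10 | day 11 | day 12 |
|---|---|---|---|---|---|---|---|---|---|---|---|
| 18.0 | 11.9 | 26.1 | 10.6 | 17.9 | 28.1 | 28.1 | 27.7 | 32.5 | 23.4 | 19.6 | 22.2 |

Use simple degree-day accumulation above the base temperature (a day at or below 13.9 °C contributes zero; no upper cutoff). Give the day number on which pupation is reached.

Daily DD above 13.9 °C: 4.1, 0.0, 12.2, 0.0, 4.0, 14.2, 14.2, 13.8, 18.6, 9.5, 5.7, 8.3.
Cumulative: 4.1, 4.1, 16.3, 16.3, 20.3, 34.5, 48.7, 62.5, 81.1, 90.6, 96.3, 104.6.
The total first reaches 38 DD on day 7.

day 7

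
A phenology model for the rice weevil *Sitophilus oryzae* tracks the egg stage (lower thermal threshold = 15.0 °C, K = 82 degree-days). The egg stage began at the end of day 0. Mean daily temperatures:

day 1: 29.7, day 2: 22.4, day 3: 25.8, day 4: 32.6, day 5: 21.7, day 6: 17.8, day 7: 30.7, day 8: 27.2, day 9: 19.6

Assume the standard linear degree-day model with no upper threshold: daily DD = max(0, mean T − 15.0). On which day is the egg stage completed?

Daily DD above 15.0 °C: 14.7, 7.4, 10.8, 17.6, 6.7, 2.8, 15.7, 12.2, 4.6.
Cumulative: 14.7, 22.1, 32.9, 50.5, 57.2, 60.0, 75.7, 87.9, 92.5.
The total first reaches 82 DD on day 8.

day 8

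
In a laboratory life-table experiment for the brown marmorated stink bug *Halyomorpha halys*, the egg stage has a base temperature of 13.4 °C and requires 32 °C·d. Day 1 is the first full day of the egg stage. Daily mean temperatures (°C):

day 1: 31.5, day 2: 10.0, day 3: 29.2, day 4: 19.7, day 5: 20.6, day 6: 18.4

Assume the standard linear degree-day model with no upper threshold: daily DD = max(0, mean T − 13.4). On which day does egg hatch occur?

day 3

Daily DD above 13.4 °C: 18.1, 0.0, 15.8, 6.3, 7.2, 5.0.
Cumulative: 18.1, 18.1, 33.9, 40.2, 47.4, 52.4.
The total first reaches 32 DD on day 3.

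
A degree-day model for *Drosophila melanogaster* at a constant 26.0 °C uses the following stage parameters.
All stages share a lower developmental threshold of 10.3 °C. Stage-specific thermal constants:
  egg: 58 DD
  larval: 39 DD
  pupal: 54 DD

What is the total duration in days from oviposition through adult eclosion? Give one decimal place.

9.6 days

Daily accumulation at 26.0 °C = 26.0 − 10.3 = 15.7 DD/day.
Total K = 58 + 39 + 54 = 151 DD.
Total duration = 151 / 15.7 = 9.618 ≈ 9.6 days.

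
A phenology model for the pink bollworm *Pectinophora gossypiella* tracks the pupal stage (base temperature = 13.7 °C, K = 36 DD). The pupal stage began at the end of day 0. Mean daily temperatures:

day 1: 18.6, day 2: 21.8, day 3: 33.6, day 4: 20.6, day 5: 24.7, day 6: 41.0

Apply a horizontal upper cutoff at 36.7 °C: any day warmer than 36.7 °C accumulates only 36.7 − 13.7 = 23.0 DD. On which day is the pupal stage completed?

day 4

Daily DD above 13.7 °C (capped at 23.0): 4.9, 8.1, 19.9, 6.9, 11.0, 23.0.
Cumulative: 4.9, 13.0, 32.9, 39.8, 50.8, 73.8.
The total first reaches 36 DD on day 4.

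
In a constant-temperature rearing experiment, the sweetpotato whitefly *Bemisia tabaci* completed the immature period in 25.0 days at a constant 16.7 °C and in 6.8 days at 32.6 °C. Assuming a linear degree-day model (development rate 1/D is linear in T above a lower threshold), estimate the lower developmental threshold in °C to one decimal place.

Under the model K = D·(T − T_b), so D₁·(T₁ − T_b) = D₂·(T₂ − T_b).
25.0·(16.7 − T_b) = 6.8·(32.6 − T_b)
T_b = (25.0·16.7 − 6.8·32.6) / (25.0 − 6.8) = 195.82 / 18.2 = 10.759 °C ≈ 10.8 °C.

10.8 °C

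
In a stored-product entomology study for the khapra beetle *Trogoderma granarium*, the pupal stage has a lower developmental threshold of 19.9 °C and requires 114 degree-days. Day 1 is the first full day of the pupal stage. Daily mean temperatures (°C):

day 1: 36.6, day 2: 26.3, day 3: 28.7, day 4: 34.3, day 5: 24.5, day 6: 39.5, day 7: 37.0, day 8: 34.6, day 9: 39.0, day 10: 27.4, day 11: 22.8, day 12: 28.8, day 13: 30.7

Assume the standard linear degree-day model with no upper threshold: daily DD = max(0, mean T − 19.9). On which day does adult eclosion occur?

day 9

Daily DD above 19.9 °C: 16.7, 6.4, 8.8, 14.4, 4.6, 19.6, 17.1, 14.7, 19.1, 7.5, 2.9, 8.9, 10.8.
Cumulative: 16.7, 23.1, 31.9, 46.3, 50.9, 70.5, 87.6, 102.3, 121.4, 128.9, 131.8, 140.7, 151.5.
The total first reaches 114 DD on day 9.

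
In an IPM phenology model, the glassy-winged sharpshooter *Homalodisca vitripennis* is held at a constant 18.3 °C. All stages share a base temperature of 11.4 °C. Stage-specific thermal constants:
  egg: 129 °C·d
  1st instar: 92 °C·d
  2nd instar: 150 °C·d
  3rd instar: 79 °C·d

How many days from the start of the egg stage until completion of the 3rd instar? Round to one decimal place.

Daily accumulation at 18.3 °C = 18.3 − 11.4 = 6.9 DD/day.
Total K = 129 + 92 + 150 + 79 = 450 DD.
Total duration = 450 / 6.9 = 65.217 ≈ 65.2 days.

65.2 days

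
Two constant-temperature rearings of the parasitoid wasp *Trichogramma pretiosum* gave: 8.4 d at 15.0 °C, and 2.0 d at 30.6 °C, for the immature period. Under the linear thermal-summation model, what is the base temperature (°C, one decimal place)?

10.1 °C

Under the model K = D·(T − T_b), so D₁·(T₁ − T_b) = D₂·(T₂ − T_b).
8.4·(15.0 − T_b) = 2.0·(30.6 − T_b)
T_b = (8.4·15.0 − 2.0·30.6) / (8.4 − 2.0) = 64.80 / 6.4 = 10.125 °C ≈ 10.1 °C.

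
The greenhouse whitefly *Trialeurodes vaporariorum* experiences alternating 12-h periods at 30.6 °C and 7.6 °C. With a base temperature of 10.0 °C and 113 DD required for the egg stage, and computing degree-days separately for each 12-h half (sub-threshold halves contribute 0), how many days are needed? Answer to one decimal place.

11.0 days

Day half: max(0, 30.6 − 10.0) × 0.5 = 20.6 × 0.5 = 10.30 DD.
Night half: max(0, 7.6 − 10.0) × 0.5 = 0.0 × 0.5 = 0.00 DD.
Per 24 h: 10.30 DD/day.
Duration = 113 / 10.30 = 10.971 ≈ 11.0 days.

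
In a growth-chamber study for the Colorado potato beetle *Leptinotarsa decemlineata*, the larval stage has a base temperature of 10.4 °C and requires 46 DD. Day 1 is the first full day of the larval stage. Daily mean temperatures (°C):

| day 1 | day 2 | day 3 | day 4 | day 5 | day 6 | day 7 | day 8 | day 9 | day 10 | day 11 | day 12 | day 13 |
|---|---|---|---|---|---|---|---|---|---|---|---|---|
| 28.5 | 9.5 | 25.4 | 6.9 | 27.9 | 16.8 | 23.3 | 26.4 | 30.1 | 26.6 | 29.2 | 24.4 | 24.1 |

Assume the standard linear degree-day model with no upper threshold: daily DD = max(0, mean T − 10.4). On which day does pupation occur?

Daily DD above 10.4 °C: 18.1, 0.0, 15.0, 0.0, 17.5, 6.4, 12.9, 16.0, 19.7, 16.2, 18.8, 14.0, 13.7.
Cumulative: 18.1, 18.1, 33.1, 33.1, 50.6, 57.0, 69.9, 85.9, 105.6, 121.8, 140.6, 154.6, 168.3.
The total first reaches 46 DD on day 5.

day 5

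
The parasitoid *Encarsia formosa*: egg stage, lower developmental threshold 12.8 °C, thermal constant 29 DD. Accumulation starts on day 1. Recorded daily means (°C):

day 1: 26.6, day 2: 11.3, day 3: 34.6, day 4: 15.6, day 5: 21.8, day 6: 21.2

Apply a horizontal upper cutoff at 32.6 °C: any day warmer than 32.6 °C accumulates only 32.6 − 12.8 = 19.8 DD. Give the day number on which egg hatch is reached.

Daily DD above 12.8 °C (capped at 19.8): 13.8, 0.0, 19.8, 2.8, 9.0, 8.4.
Cumulative: 13.8, 13.8, 33.6, 36.4, 45.4, 53.8.
The total first reaches 29 DD on day 3.

day 3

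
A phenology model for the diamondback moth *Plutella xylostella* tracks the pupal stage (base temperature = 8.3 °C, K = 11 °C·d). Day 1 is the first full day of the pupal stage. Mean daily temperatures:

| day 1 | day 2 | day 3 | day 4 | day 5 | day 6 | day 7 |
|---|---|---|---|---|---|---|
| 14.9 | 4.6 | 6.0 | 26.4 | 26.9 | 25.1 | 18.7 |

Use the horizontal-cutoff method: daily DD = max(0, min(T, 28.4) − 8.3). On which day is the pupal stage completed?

day 4

Daily DD above 8.3 °C (capped at 20.1): 6.6, 0.0, 0.0, 18.1, 18.6, 16.8, 10.4.
Cumulative: 6.6, 6.6, 6.6, 24.7, 43.3, 60.1, 70.5.
The total first reaches 11 DD on day 4.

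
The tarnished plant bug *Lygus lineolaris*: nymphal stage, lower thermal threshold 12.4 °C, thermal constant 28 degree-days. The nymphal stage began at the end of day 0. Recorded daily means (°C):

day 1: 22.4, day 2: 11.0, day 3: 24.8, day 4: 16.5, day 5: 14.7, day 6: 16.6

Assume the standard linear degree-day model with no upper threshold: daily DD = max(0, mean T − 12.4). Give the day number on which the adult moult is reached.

day 5

Daily DD above 12.4 °C: 10.0, 0.0, 12.4, 4.1, 2.3, 4.2.
Cumulative: 10.0, 10.0, 22.4, 26.5, 28.8, 33.0.
The total first reaches 28 DD on day 5.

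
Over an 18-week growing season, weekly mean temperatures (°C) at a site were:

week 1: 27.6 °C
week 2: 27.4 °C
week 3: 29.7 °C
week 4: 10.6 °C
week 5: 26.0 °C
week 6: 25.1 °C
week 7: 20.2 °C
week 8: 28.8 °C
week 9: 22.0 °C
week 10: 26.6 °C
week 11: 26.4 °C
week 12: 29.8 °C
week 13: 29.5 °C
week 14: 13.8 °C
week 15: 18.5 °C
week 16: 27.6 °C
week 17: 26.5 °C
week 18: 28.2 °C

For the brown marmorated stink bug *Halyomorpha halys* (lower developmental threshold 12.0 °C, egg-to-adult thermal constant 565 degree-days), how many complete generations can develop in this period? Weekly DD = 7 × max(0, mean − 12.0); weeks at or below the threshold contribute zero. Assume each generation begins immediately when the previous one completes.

Weekly DD (7 × max(0, T̄ − 12.0)): 109.2, 107.8, 123.9, 0.0, 98.0, 91.7, 57.4, 117.6, 70.0, 102.2, 100.8, 124.6, 122.5, 12.6, 45.5, 109.2, 101.5, 113.4.
Season total = 1607.9 DD.
Complete generations = ⌊1607.9 / 565⌋ = 2.

2 generations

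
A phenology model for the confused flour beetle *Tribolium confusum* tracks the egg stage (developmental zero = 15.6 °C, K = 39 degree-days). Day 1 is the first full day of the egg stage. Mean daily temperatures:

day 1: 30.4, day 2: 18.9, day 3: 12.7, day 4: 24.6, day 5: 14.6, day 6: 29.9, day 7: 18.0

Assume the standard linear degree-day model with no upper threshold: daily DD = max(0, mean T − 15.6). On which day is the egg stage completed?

Daily DD above 15.6 °C: 14.8, 3.3, 0.0, 9.0, 0.0, 14.3, 2.4.
Cumulative: 14.8, 18.1, 18.1, 27.1, 27.1, 41.4, 43.8.
The total first reaches 39 DD on day 6.

day 6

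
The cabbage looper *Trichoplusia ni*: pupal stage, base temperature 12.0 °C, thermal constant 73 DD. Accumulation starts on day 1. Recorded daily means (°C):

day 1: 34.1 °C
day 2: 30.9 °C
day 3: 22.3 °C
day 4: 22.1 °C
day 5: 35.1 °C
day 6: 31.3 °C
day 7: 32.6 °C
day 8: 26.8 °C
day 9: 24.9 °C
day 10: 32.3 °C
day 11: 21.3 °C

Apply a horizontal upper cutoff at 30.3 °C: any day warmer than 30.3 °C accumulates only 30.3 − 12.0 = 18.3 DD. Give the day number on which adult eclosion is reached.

day 5

Daily DD above 12.0 °C (capped at 18.3): 18.3, 18.3, 10.3, 10.1, 18.3, 18.3, 18.3, 14.8, 12.9, 18.3, 9.3.
Cumulative: 18.3, 36.6, 46.9, 57.0, 75.3, 93.6, 111.9, 126.7, 139.6, 157.9, 167.2.
The total first reaches 73 DD on day 5.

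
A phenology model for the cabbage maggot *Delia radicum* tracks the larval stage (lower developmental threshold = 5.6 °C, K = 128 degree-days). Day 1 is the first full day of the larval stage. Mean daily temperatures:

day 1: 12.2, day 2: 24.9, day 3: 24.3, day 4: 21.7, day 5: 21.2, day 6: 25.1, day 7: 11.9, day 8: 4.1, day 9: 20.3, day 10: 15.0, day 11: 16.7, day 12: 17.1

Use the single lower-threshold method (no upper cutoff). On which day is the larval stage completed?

day 11

Daily DD above 5.6 °C: 6.6, 19.3, 18.7, 16.1, 15.6, 19.5, 6.3, 0.0, 14.7, 9.4, 11.1, 11.5.
Cumulative: 6.6, 25.9, 44.6, 60.7, 76.3, 95.8, 102.1, 102.1, 116.8, 126.2, 137.3, 148.8.
The total first reaches 128 DD on day 11.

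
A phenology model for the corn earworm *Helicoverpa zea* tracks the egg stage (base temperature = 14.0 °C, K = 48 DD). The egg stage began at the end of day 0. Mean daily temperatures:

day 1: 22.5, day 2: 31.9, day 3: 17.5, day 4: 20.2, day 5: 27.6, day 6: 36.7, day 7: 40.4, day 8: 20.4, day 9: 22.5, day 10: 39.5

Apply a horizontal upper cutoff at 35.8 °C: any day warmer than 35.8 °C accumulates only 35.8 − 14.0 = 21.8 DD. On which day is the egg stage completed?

day 5

Daily DD above 14.0 °C (capped at 21.8): 8.5, 17.9, 3.5, 6.2, 13.6, 21.8, 21.8, 6.4, 8.5, 21.8.
Cumulative: 8.5, 26.4, 29.9, 36.1, 49.7, 71.5, 93.3, 99.7, 108.2, 130.0.
The total first reaches 48 DD on day 5.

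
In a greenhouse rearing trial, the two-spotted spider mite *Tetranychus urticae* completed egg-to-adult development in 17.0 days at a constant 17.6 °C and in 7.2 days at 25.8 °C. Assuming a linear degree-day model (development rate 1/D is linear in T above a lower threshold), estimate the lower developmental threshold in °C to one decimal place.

11.6 °C

Equal thermal constants: D₁(T₁ − T_b) = D₂(T₂ − T_b).
17.0·(17.6 − T_b) = 7.2·(25.8 − T_b)
T_b = (17.0·17.6 − 7.2·25.8) / (17.0 − 7.2) = 113.44 / 9.8 = 11.576 °C ≈ 11.6 °C.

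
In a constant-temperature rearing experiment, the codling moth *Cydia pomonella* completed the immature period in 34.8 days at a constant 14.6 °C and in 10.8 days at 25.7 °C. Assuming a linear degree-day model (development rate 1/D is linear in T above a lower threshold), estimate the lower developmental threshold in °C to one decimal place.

Under the model K = D·(T − T_b), so D₁·(T₁ − T_b) = D₂·(T₂ − T_b).
34.8·(14.6 − T_b) = 10.8·(25.7 − T_b)
T_b = (34.8·14.6 − 10.8·25.7) / (34.8 − 10.8) = 230.52 / 24.0 = 9.605 °C ≈ 9.6 °C.

9.6 °C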